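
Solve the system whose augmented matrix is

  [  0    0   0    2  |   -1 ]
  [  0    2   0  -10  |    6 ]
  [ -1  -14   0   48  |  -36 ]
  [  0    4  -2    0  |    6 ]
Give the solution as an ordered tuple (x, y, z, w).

R1 ↔ R3
  [ -1  -14   0   48  |  -36 ]
  [  0    2   0  -10  |    6 ]
  [  0    0   0    2  |   -1 ]
  [  0    4  -2    0  |    6 ]
R1 -> -1·R1
  [ 1  14   0  -48  |  36 ]
  [ 0   2   0  -10  |   6 ]
  [ 0   0   0    2  |  -1 ]
  [ 0   4  -2    0  |   6 ]
R2 -> 1/2·R2
  [ 1  14   0  -48  |  36 ]
  [ 0   1   0   -5  |   3 ]
  [ 0   0   0    2  |  -1 ]
  [ 0   4  -2    0  |   6 ]
R4 -> R4 − 4·R2
  [ 1  14   0  -48  |  36 ]
  [ 0   1   0   -5  |   3 ]
  [ 0   0   0    2  |  -1 ]
  [ 0   0  -2   20  |  -6 ]
R3 ↔ R4
  [ 1  14   0  -48  |  36 ]
  [ 0   1   0   -5  |   3 ]
  [ 0   0  -2   20  |  -6 ]
  [ 0   0   0    2  |  -1 ]
R3 -> -1/2·R3
  [ 1  14  0  -48  |  36 ]
  [ 0   1  0   -5  |   3 ]
  [ 0   0  1  -10  |   3 ]
  [ 0   0  0    2  |  -1 ]
R4 -> 1/2·R4
  [ 1  14  0  -48  |    36 ]
  [ 0   1  0   -5  |     3 ]
  [ 0   0  1  -10  |     3 ]
  [ 0   0  0    1  |  -1/2 ]
R3 -> R3 + 10·R4
  [ 1  14  0  -48  |    36 ]
  [ 0   1  0   -5  |     3 ]
  [ 0   0  1    0  |    -2 ]
  [ 0   0  0    1  |  -1/2 ]
R2 -> R2 + 5·R4
  [ 1  14  0  -48  |    36 ]
  [ 0   1  0    0  |   1/2 ]
  [ 0   0  1    0  |    -2 ]
  [ 0   0  0    1  |  -1/2 ]
R1 -> R1 + 48·R4
  [ 1  14  0  0  |    12 ]
  [ 0   1  0  0  |   1/2 ]
  [ 0   0  1  0  |    -2 ]
  [ 0   0  0  1  |  -1/2 ]
R1 -> R1 − 14·R2
  [ 1  0  0  0  |     5 ]
  [ 0  1  0  0  |   1/2 ]
  [ 0  0  1  0  |    -2 ]
  [ 0  0  0  1  |  -1/2 ]
Reading off the last column: x = 5, y = 1/2, z = -2, w = -1/2.

(5, 1/2, -2, -1/2)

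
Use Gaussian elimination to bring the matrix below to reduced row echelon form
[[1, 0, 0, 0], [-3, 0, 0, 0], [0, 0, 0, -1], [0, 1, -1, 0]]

r2 := r2 + 3·r1
  [ 1  0   0   0 ]
  [ 0  0   0   0 ]
  [ 0  0   0  -1 ]
  [ 0  1  -1   0 ]
r2 <=> r4
  [ 1  0   0   0 ]
  [ 0  1  -1   0 ]
  [ 0  0   0  -1 ]
  [ 0  0   0   0 ]
r3 := -1·r3
  [ 1  0   0  0 ]
  [ 0  1  -1  0 ]
  [ 0  0   0  1 ]
  [ 0  0   0  0 ]

[[1, 0, 0, 0], [0, 1, -1, 0], [0, 0, 0, 1], [0, 0, 0, 0]]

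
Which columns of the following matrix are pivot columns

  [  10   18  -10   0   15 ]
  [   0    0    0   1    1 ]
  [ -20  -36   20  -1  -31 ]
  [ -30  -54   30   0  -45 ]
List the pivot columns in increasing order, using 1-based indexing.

r1 := 1/10·r1
  [   1  9/5  -1   0  3/2 ]
  [   0    0   0   1    1 ]
  [ -20  -36  20  -1  -31 ]
  [ -30  -54  30   0  -45 ]
r3 := r3 + 20·r1
  [   1  9/5  -1   0  3/2 ]
  [   0    0   0   1    1 ]
  [   0    0   0  -1   -1 ]
  [ -30  -54  30   0  -45 ]
r4 := r4 + 30·r1
  [ 1  9/5  -1   0  3/2 ]
  [ 0    0   0   1    1 ]
  [ 0    0   0  -1   -1 ]
  [ 0    0   0   0    0 ]
r3 := r3 + r2
  [ 1  9/5  -1  0  3/2 ]
  [ 0    0   0  1    1 ]
  [ 0    0   0  0    0 ]
  [ 0    0   0  0    0 ]
Pivot columns are the columns containing a leading 1.

1, 4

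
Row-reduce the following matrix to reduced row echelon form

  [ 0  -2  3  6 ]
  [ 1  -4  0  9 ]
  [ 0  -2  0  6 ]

[[1, 0, 0, -3], [0, 1, 0, -3], [0, 0, 1, 0]]

R1 <=> R2
R2 → -1/2·R2
R3 → R3 + 2·R2
R3 → -1/3·R3
R2 → R2 + 3/2·R3
R1 → R1 + 4·R2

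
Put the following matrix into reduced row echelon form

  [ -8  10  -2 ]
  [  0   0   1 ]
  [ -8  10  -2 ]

[[1, -5/4, 0], [0, 0, 1], [0, 0, 0]]

r1 → -1/8·r1
  [  1  -5/4  1/4 ]
  [  0     0    1 ]
  [ -8    10   -2 ]
r3 → r3 + 8·r1
  [ 1  -5/4  1/4 ]
  [ 0     0    1 ]
  [ 0     0    0 ]
r1 → r1 − 1/4·r2
  [ 1  -5/4  0 ]
  [ 0     0  1 ]
  [ 0     0  0 ]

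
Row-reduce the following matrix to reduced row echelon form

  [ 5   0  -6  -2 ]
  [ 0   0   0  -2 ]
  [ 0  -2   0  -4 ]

[[1, 0, -6/5, 0], [0, 1, 0, 0], [0, 0, 0, 1]]

R1 := 1/5·R1
  [ 1   0  -6/5  -2/5 ]
  [ 0   0     0    -2 ]
  [ 0  -2     0    -4 ]
R2 <=> R3
  [ 1   0  -6/5  -2/5 ]
  [ 0  -2     0    -4 ]
  [ 0   0     0    -2 ]
R2 := -1/2·R2
  [ 1  0  -6/5  -2/5 ]
  [ 0  1     0     2 ]
  [ 0  0     0    -2 ]
R3 := -1/2·R3
  [ 1  0  -6/5  -2/5 ]
  [ 0  1     0     2 ]
  [ 0  0     0     1 ]
R2 := R2 − 2·R3
  [ 1  0  -6/5  -2/5 ]
  [ 0  1     0     0 ]
  [ 0  0     0     1 ]
R1 := R1 + 2/5·R3
  [ 1  0  -6/5  0 ]
  [ 0  1     0  0 ]
  [ 0  0     0  1 ]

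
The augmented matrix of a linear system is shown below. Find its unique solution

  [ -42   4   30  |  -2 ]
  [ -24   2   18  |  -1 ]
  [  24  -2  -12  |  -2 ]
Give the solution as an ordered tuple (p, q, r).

R1 := -1/42·R1
  [   1  -2/21  -5/7  |  1/21 ]
  [ -24      2    18  |    -1 ]
  [  24     -2   -12  |    -2 ]
R2 := R2 + 24·R1
  [  1  -2/21  -5/7  |  1/21 ]
  [  0   -2/7   6/7  |   1/7 ]
  [ 24     -2   -12  |    -2 ]
R3 := R3 − 24·R1
  [ 1  -2/21  -5/7  |   1/21 ]
  [ 0   -2/7   6/7  |    1/7 ]
  [ 0    2/7  36/7  |  -22/7 ]
R2 := -7/2·R2
  [ 1  -2/21  -5/7  |   1/21 ]
  [ 0      1    -3  |   -1/2 ]
  [ 0    2/7  36/7  |  -22/7 ]
R3 := R3 − 2/7·R2
  [ 1  -2/21  -5/7  |  1/21 ]
  [ 0      1    -3  |  -1/2 ]
  [ 0      0     6  |    -3 ]
R3 := 1/6·R3
  [ 1  -2/21  -5/7  |  1/21 ]
  [ 0      1    -3  |  -1/2 ]
  [ 0      0     1  |  -1/2 ]
R2 := R2 + 3·R3
  [ 1  -2/21  -5/7  |  1/21 ]
  [ 0      1     0  |    -2 ]
  [ 0      0     1  |  -1/2 ]
R1 := R1 + 5/7·R3
  [ 1  -2/21  0  |  -13/42 ]
  [ 0      1  0  |      -2 ]
  [ 0      0  1  |    -1/2 ]
R1 := R1 + 2/21·R2
  [ 1  0  0  |  -1/2 ]
  [ 0  1  0  |    -2 ]
  [ 0  0  1  |  -1/2 ]
Reading off the last column: p = -1/2, q = -2, r = -1/2.

(-1/2, -2, -1/2)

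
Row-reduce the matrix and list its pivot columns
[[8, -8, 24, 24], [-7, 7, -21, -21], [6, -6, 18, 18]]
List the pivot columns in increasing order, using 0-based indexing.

ρ1 → 1/8·ρ1
  [  1  -1    3    3 ]
  [ -7   7  -21  -21 ]
  [  6  -6   18   18 ]
ρ2 → ρ2 + 7·ρ1
  [ 1  -1   3   3 ]
  [ 0   0   0   0 ]
  [ 6  -6  18  18 ]
ρ3 → ρ3 − 6·ρ1
  [ 1  -1  3  3 ]
  [ 0   0  0  0 ]
  [ 0   0  0  0 ]
Pivot columns are the columns containing a leading 1.

0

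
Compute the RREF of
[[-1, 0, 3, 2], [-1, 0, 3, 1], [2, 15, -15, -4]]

ρ1 := -1·ρ1
  [  1   0   -3  -2 ]
  [ -1   0    3   1 ]
  [  2  15  -15  -4 ]
ρ2 := ρ2 + ρ1
  [ 1   0   -3  -2 ]
  [ 0   0    0  -1 ]
  [ 2  15  -15  -4 ]
ρ3 := ρ3 − 2·ρ1
  [ 1   0  -3  -2 ]
  [ 0   0   0  -1 ]
  [ 0  15  -9   0 ]
ρ2 ↔ ρ3
  [ 1   0  -3  -2 ]
  [ 0  15  -9   0 ]
  [ 0   0   0  -1 ]
ρ2 := 1/15·ρ2
  [ 1  0    -3  -2 ]
  [ 0  1  -3/5   0 ]
  [ 0  0     0  -1 ]
ρ3 := -1·ρ3
  [ 1  0    -3  -2 ]
  [ 0  1  -3/5   0 ]
  [ 0  0     0   1 ]
ρ1 := ρ1 + 2·ρ3
  [ 1  0    -3  0 ]
  [ 0  1  -3/5  0 ]
  [ 0  0     0  1 ]

[[1, 0, -3, 0], [0, 1, -3/5, 0], [0, 0, 0, 1]]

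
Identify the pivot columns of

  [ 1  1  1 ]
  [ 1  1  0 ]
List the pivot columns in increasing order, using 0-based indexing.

0, 2

R2 ← R2 − R1
  [ 1  1   1 ]
  [ 0  0  -1 ]
R2 ← -1·R2
  [ 1  1  1 ]
  [ 0  0  1 ]
R1 ← R1 − R2
  [ 1  1  0 ]
  [ 0  0  1 ]
Pivot columns are the columns containing a leading 1.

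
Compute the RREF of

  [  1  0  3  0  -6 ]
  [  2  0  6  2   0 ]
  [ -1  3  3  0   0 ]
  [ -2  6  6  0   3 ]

[[1, 0, 3, 0, 0], [0, 1, 2, 0, 0], [0, 0, 0, 1, 0], [0, 0, 0, 0, 1]]

R2 ← R2 − 2·R1
R3 ← R3 + R1
R4 ← R4 + 2·R1
R2 <=> R3
R2 ← 1/3·R2
R4 ← R4 − 6·R2
R3 ← 1/2·R3
R4 ← 1/3·R4
R3 ← R3 − 6·R4
R2 ← R2 + 2·R4
R1 ← R1 + 6·R4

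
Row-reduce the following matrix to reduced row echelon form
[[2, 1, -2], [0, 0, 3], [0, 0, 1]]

r1 ← 1/2·r1
  [ 1  1/2  -1 ]
  [ 0    0   3 ]
  [ 0    0   1 ]
r2 ← 1/3·r2
  [ 1  1/2  -1 ]
  [ 0    0   1 ]
  [ 0    0   1 ]
r3 ← r3 − r2
  [ 1  1/2  -1 ]
  [ 0    0   1 ]
  [ 0    0   0 ]
r1 ← r1 + r2
  [ 1  1/2  0 ]
  [ 0    0  1 ]
  [ 0    0  0 ]

[[1, 1/2, 0], [0, 0, 1], [0, 0, 0]]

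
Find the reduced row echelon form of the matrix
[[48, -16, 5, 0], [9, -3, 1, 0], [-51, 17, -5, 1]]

R1 → 1/48·R1
  [   1  -1/3  5/48  0 ]
  [   9    -3     1  0 ]
  [ -51    17    -5  1 ]
R2 → R2 − 9·R1
  [   1  -1/3  5/48  0 ]
  [   0     0  1/16  0 ]
  [ -51    17    -5  1 ]
R3 → R3 + 51·R1
  [ 1  -1/3  5/48  0 ]
  [ 0     0  1/16  0 ]
  [ 0     0  5/16  1 ]
R2 → 16·R2
  [ 1  -1/3  5/48  0 ]
  [ 0     0     1  0 ]
  [ 0     0  5/16  1 ]
R3 → R3 − 5/16·R2
  [ 1  -1/3  5/48  0 ]
  [ 0     0     1  0 ]
  [ 0     0     0  1 ]
R1 → R1 − 5/48·R2
  [ 1  -1/3  0  0 ]
  [ 0     0  1  0 ]
  [ 0     0  0  1 ]

[[1, -1/3, 0, 0], [0, 0, 1, 0], [0, 0, 0, 1]]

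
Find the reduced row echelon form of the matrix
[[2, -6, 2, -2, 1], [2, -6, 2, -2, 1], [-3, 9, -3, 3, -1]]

[[1, -3, 1, -1, 0], [0, 0, 0, 0, 1], [0, 0, 0, 0, 0]]

ρ1 ← 1/2·ρ1
  [  1  -3   1  -1  1/2 ]
  [  2  -6   2  -2    1 ]
  [ -3   9  -3   3   -1 ]
ρ2 ← ρ2 − 2·ρ1
  [  1  -3   1  -1  1/2 ]
  [  0   0   0   0    0 ]
  [ -3   9  -3   3   -1 ]
ρ3 ← ρ3 + 3·ρ1
  [ 1  -3  1  -1  1/2 ]
  [ 0   0  0   0    0 ]
  [ 0   0  0   0  1/2 ]
ρ2 ↔ ρ3
  [ 1  -3  1  -1  1/2 ]
  [ 0   0  0   0  1/2 ]
  [ 0   0  0   0    0 ]
ρ2 ← 2·ρ2
  [ 1  -3  1  -1  1/2 ]
  [ 0   0  0   0    1 ]
  [ 0   0  0   0    0 ]
ρ1 ← ρ1 − 1/2·ρ2
  [ 1  -3  1  -1  0 ]
  [ 0   0  0   0  1 ]
  [ 0   0  0   0  0 ]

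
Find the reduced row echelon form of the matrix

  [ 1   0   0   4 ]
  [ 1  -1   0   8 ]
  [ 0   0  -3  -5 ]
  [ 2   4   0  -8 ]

R2 := R2 − R1
  [ 1   0   0   4 ]
  [ 0  -1   0   4 ]
  [ 0   0  -3  -5 ]
  [ 2   4   0  -8 ]
R4 := R4 − 2·R1
  [ 1   0   0    4 ]
  [ 0  -1   0    4 ]
  [ 0   0  -3   -5 ]
  [ 0   4   0  -16 ]
R2 := -1·R2
  [ 1  0   0    4 ]
  [ 0  1   0   -4 ]
  [ 0  0  -3   -5 ]
  [ 0  4   0  -16 ]
R4 := R4 − 4·R2
  [ 1  0   0   4 ]
  [ 0  1   0  -4 ]
  [ 0  0  -3  -5 ]
  [ 0  0   0   0 ]
R3 := -1/3·R3
  [ 1  0  0    4 ]
  [ 0  1  0   -4 ]
  [ 0  0  1  5/3 ]
  [ 0  0  0    0 ]

[[1, 0, 0, 4], [0, 1, 0, -4], [0, 0, 1, 5/3], [0, 0, 0, 0]]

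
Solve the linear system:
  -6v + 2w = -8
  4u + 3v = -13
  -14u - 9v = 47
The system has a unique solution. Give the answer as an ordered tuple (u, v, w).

(-4, 1, -1)

Form the augmented matrix and row-reduce:
  [   0  -6  2  |   -8 ]
  [   4   3  0  |  -13 ]
  [ -14  -9  0  |   47 ]
Swap ρ1 and ρ2.
  [   4   3  0  |  -13 ]
  [   0  -6  2  |   -8 ]
  [ -14  -9  0  |   47 ]
Multiply ρ1 by 1/4.
  [   1  3/4  0  |  -13/4 ]
  [   0   -6  2  |     -8 ]
  [ -14   -9  0  |     47 ]
Add 14 times ρ1 to ρ3.
  [ 1  3/4  0  |  -13/4 ]
  [ 0   -6  2  |     -8 ]
  [ 0  3/2  0  |    3/2 ]
Multiply ρ2 by -1/6.
  [ 1  3/4     0  |  -13/4 ]
  [ 0    1  -1/3  |    4/3 ]
  [ 0  3/2     0  |    3/2 ]
Subtract 3/2 times ρ2 from ρ3.
  [ 1  3/4     0  |  -13/4 ]
  [ 0    1  -1/3  |    4/3 ]
  [ 0    0   1/2  |   -1/2 ]
Multiply ρ3 by 2.
  [ 1  3/4     0  |  -13/4 ]
  [ 0    1  -1/3  |    4/3 ]
  [ 0    0     1  |     -1 ]
Add 1/3 times ρ3 to ρ2.
  [ 1  3/4  0  |  -13/4 ]
  [ 0    1  0  |      1 ]
  [ 0    0  1  |     -1 ]
Subtract 3/4 times ρ2 from ρ1.
  [ 1  0  0  |  -4 ]
  [ 0  1  0  |   1 ]
  [ 0  0  1  |  -1 ]
Reading off the last column: u = -4, v = 1, w = -1.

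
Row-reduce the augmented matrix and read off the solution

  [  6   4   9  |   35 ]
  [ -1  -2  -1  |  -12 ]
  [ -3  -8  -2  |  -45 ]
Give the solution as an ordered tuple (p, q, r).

r1 → 1/6·r1
r2 → r2 + r1
r3 → r3 + 3·r1
r2 → -3/4·r2
r3 → r3 + 6·r2
r3 → 4·r3
r2 → r2 + 3/8·r3
r1 → r1 − 3/2·r3
r1 → r1 − 2/3·r2
Reading off the last column: p = 1, q = 5, r = 1.

(1, 5, 1)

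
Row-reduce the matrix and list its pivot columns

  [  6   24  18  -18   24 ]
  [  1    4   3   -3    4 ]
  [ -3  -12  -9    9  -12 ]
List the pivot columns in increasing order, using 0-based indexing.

0

r1 → 1/6·r1
  [  1    4   3  -3    4 ]
  [  1    4   3  -3    4 ]
  [ -3  -12  -9   9  -12 ]
r2 → r2 − r1
  [  1    4   3  -3    4 ]
  [  0    0   0   0    0 ]
  [ -3  -12  -9   9  -12 ]
r3 → r3 + 3·r1
  [ 1  4  3  -3  4 ]
  [ 0  0  0   0  0 ]
  [ 0  0  0   0  0 ]
Pivot columns are the columns containing a leading 1.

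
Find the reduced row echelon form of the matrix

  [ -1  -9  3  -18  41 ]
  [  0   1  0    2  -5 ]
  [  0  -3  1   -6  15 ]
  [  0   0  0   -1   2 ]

[[1, 0, 0, 0, 4], [0, 1, 0, 0, -1], [0, 0, 1, 0, 0], [0, 0, 0, 1, -2]]

Multiply R1 by -1.
  [ 1   9  -3  18  -41 ]
  [ 0   1   0   2   -5 ]
  [ 0  -3   1  -6   15 ]
  [ 0   0   0  -1    2 ]
Add 3 times R2 to R3.
  [ 1  9  -3  18  -41 ]
  [ 0  1   0   2   -5 ]
  [ 0  0   1   0    0 ]
  [ 0  0   0  -1    2 ]
Multiply R4 by -1.
  [ 1  9  -3  18  -41 ]
  [ 0  1   0   2   -5 ]
  [ 0  0   1   0    0 ]
  [ 0  0   0   1   -2 ]
Subtract 2 times R4 from R2.
  [ 1  9  -3  18  -41 ]
  [ 0  1   0   0   -1 ]
  [ 0  0   1   0    0 ]
  [ 0  0   0   1   -2 ]
Subtract 18 times R4 from R1.
  [ 1  9  -3  0  -5 ]
  [ 0  1   0  0  -1 ]
  [ 0  0   1  0   0 ]
  [ 0  0   0  1  -2 ]
Add 3 times R3 to R1.
  [ 1  9  0  0  -5 ]
  [ 0  1  0  0  -1 ]
  [ 0  0  1  0   0 ]
  [ 0  0  0  1  -2 ]
Subtract 9 times R2 from R1.
  [ 1  0  0  0   4 ]
  [ 0  1  0  0  -1 ]
  [ 0  0  1  0   0 ]
  [ 0  0  0  1  -2 ]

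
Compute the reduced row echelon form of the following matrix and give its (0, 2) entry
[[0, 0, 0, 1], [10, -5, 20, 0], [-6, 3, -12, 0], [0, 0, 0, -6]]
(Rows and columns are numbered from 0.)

2

Swap r1 and r2.
  [ 10  -5   20   0 ]
  [  0   0    0   1 ]
  [ -6   3  -12   0 ]
  [  0   0    0  -6 ]
Multiply r1 by 1/10.
  [  1  -1/2    2   0 ]
  [  0     0    0   1 ]
  [ -6     3  -12   0 ]
  [  0     0    0  -6 ]
Add 6 times r1 to r3.
  [ 1  -1/2  2   0 ]
  [ 0     0  0   1 ]
  [ 0     0  0   0 ]
  [ 0     0  0  -6 ]
Add 6 times r2 to r4.
  [ 1  -1/2  2  0 ]
  [ 0     0  0  1 ]
  [ 0     0  0  0 ]
  [ 0     0  0  0 ]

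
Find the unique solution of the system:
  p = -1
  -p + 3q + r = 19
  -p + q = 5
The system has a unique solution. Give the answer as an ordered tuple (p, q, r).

(-1, 4, 6)

Form the augmented matrix and row-reduce:
  [  1  0  0  |  -1 ]
  [ -1  3  1  |  19 ]
  [ -1  1  0  |   5 ]
R2 ← R2 + R1
  [  1  0  0  |  -1 ]
  [  0  3  1  |  18 ]
  [ -1  1  0  |   5 ]
R3 ← R3 + R1
  [ 1  0  0  |  -1 ]
  [ 0  3  1  |  18 ]
  [ 0  1  0  |   4 ]
R2 ← 1/3·R2
  [ 1  0    0  |  -1 ]
  [ 0  1  1/3  |   6 ]
  [ 0  1    0  |   4 ]
R3 ← R3 − R2
  [ 1  0     0  |  -1 ]
  [ 0  1   1/3  |   6 ]
  [ 0  0  -1/3  |  -2 ]
R3 ← -3·R3
  [ 1  0    0  |  -1 ]
  [ 0  1  1/3  |   6 ]
  [ 0  0    1  |   6 ]
R2 ← R2 − 1/3·R3
  [ 1  0  0  |  -1 ]
  [ 0  1  0  |   4 ]
  [ 0  0  1  |   6 ]
Reading off the last column: p = -1, q = 4, r = 6.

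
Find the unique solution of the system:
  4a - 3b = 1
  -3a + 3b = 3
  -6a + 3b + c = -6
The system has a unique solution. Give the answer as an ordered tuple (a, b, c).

Form the augmented matrix and row-reduce:
  [  4  -3  0  |   1 ]
  [ -3   3  0  |   3 ]
  [ -6   3  1  |  -6 ]
Multiply R1 by 1/4.
  [  1  -3/4  0  |  1/4 ]
  [ -3     3  0  |    3 ]
  [ -6     3  1  |   -6 ]
Add 3 times R1 to R2.
  [  1  -3/4  0  |   1/4 ]
  [  0   3/4  0  |  15/4 ]
  [ -6     3  1  |    -6 ]
Add 6 times R1 to R3.
  [ 1  -3/4  0  |   1/4 ]
  [ 0   3/4  0  |  15/4 ]
  [ 0  -3/2  1  |  -9/2 ]
Multiply R2 by 4/3.
  [ 1  -3/4  0  |   1/4 ]
  [ 0     1  0  |     5 ]
  [ 0  -3/2  1  |  -9/2 ]
Add 3/2 times R2 to R3.
  [ 1  -3/4  0  |  1/4 ]
  [ 0     1  0  |    5 ]
  [ 0     0  1  |    3 ]
Add 3/4 times R2 to R1.
  [ 1  0  0  |  4 ]
  [ 0  1  0  |  5 ]
  [ 0  0  1  |  3 ]
Reading off the last column: a = 4, b = 5, c = 3.

(4, 5, 3)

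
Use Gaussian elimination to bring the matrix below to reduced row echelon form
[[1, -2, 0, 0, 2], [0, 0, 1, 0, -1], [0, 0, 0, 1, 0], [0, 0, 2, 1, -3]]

r4 := r4 − 2·r2
  [ 1  -2  0  0   2 ]
  [ 0   0  1  0  -1 ]
  [ 0   0  0  1   0 ]
  [ 0   0  0  1  -1 ]
r4 := r4 − r3
  [ 1  -2  0  0   2 ]
  [ 0   0  1  0  -1 ]
  [ 0   0  0  1   0 ]
  [ 0   0  0  0  -1 ]
r4 := -1·r4
  [ 1  -2  0  0   2 ]
  [ 0   0  1  0  -1 ]
  [ 0   0  0  1   0 ]
  [ 0   0  0  0   1 ]
r2 := r2 + r4
  [ 1  -2  0  0  2 ]
  [ 0   0  1  0  0 ]
  [ 0   0  0  1  0 ]
  [ 0   0  0  0  1 ]
r1 := r1 − 2·r4
  [ 1  -2  0  0  0 ]
  [ 0   0  1  0  0 ]
  [ 0   0  0  1  0 ]
  [ 0   0  0  0  1 ]

[[1, -2, 0, 0, 0], [0, 0, 1, 0, 0], [0, 0, 0, 1, 0], [0, 0, 0, 0, 1]]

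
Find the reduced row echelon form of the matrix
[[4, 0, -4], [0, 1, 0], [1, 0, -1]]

[[1, 0, -1], [0, 1, 0], [0, 0, 0]]

r1 := 1/4·r1
  [ 1  0  -1 ]
  [ 0  1   0 ]
  [ 1  0  -1 ]
r3 := r3 − r1
  [ 1  0  -1 ]
  [ 0  1   0 ]
  [ 0  0   0 ]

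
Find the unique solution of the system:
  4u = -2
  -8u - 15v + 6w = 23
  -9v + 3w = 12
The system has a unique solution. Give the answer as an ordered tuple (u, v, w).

Form the augmented matrix and row-reduce:
  [  4    0  0  |  -2 ]
  [ -8  -15  6  |  23 ]
  [  0   -9  3  |  12 ]
R1 → 1/4·R1
  [  1    0  0  |  -1/2 ]
  [ -8  -15  6  |    23 ]
  [  0   -9  3  |    12 ]
R2 → R2 + 8·R1
  [ 1    0  0  |  -1/2 ]
  [ 0  -15  6  |    19 ]
  [ 0   -9  3  |    12 ]
R2 → -1/15·R2
  [ 1   0     0  |    -1/2 ]
  [ 0   1  -2/5  |  -19/15 ]
  [ 0  -9     3  |      12 ]
R3 → R3 + 9·R2
  [ 1  0     0  |    -1/2 ]
  [ 0  1  -2/5  |  -19/15 ]
  [ 0  0  -3/5  |     3/5 ]
R3 → -5/3·R3
  [ 1  0     0  |    -1/2 ]
  [ 0  1  -2/5  |  -19/15 ]
  [ 0  0     1  |      -1 ]
R2 → R2 + 2/5·R3
  [ 1  0  0  |  -1/2 ]
  [ 0  1  0  |  -5/3 ]
  [ 0  0  1  |    -1 ]
Reading off the last column: u = -1/2, v = -5/3, w = -1.

(-1/2, -5/3, -1)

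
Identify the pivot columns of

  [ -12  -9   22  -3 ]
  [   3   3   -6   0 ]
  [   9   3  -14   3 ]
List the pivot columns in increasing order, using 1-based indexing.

1, 2, 4

R1 → -1/12·R1
  [ 1  3/4  -11/6  1/4 ]
  [ 3    3     -6    0 ]
  [ 9    3    -14    3 ]
R2 → R2 − 3·R1
  [ 1  3/4  -11/6   1/4 ]
  [ 0  3/4   -1/2  -3/4 ]
  [ 9    3    -14     3 ]
R3 → R3 − 9·R1
  [ 1    3/4  -11/6   1/4 ]
  [ 0    3/4   -1/2  -3/4 ]
  [ 0  -15/4    5/2   3/4 ]
R2 → 4/3·R2
  [ 1    3/4  -11/6  1/4 ]
  [ 0      1   -2/3   -1 ]
  [ 0  -15/4    5/2  3/4 ]
R3 → R3 + 15/4·R2
  [ 1  3/4  -11/6  1/4 ]
  [ 0    1   -2/3   -1 ]
  [ 0    0      0   -3 ]
R3 → -1/3·R3
  [ 1  3/4  -11/6  1/4 ]
  [ 0    1   -2/3   -1 ]
  [ 0    0      0    1 ]
R2 → R2 + R3
  [ 1  3/4  -11/6  1/4 ]
  [ 0    1   -2/3    0 ]
  [ 0    0      0    1 ]
R1 → R1 − 1/4·R3
  [ 1  3/4  -11/6  0 ]
  [ 0    1   -2/3  0 ]
  [ 0    0      0  1 ]
R1 → R1 − 3/4·R2
  [ 1  0  -4/3  0 ]
  [ 0  1  -2/3  0 ]
  [ 0  0     0  1 ]
Pivot columns are the columns containing a leading 1.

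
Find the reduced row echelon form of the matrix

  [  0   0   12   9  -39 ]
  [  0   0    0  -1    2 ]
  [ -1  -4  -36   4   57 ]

[[1, 4, 0, 0, -2], [0, 0, 1, 0, -7/4], [0, 0, 0, 1, -2]]

Swap ρ1 and ρ3.
  [ -1  -4  -36   4   57 ]
  [  0   0    0  -1    2 ]
  [  0   0   12   9  -39 ]
Multiply ρ1 by -1.
  [ 1  4  36  -4  -57 ]
  [ 0  0   0  -1    2 ]
  [ 0  0  12   9  -39 ]
Swap ρ2 and ρ3.
  [ 1  4  36  -4  -57 ]
  [ 0  0  12   9  -39 ]
  [ 0  0   0  -1    2 ]
Multiply ρ2 by 1/12.
  [ 1  4  36   -4    -57 ]
  [ 0  0   1  3/4  -13/4 ]
  [ 0  0   0   -1      2 ]
Multiply ρ3 by -1.
  [ 1  4  36   -4    -57 ]
  [ 0  0   1  3/4  -13/4 ]
  [ 0  0   0    1     -2 ]
Subtract 3/4 times ρ3 from ρ2.
  [ 1  4  36  -4   -57 ]
  [ 0  0   1   0  -7/4 ]
  [ 0  0   0   1    -2 ]
Add 4 times ρ3 to ρ1.
  [ 1  4  36  0   -65 ]
  [ 0  0   1  0  -7/4 ]
  [ 0  0   0  1    -2 ]
Subtract 36 times ρ2 from ρ1.
  [ 1  4  0  0    -2 ]
  [ 0  0  1  0  -7/4 ]
  [ 0  0  0  1    -2 ]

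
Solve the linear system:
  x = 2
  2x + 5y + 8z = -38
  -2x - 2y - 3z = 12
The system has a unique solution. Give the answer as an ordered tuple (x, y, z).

Form the augmented matrix and row-reduce:
  [  1   0   0  |    2 ]
  [  2   5   8  |  -38 ]
  [ -2  -2  -3  |   12 ]
r2 := r2 − 2·r1
  [  1   0   0  |    2 ]
  [  0   5   8  |  -42 ]
  [ -2  -2  -3  |   12 ]
r3 := r3 + 2·r1
  [ 1   0   0  |    2 ]
  [ 0   5   8  |  -42 ]
  [ 0  -2  -3  |   16 ]
r2 := 1/5·r2
  [ 1   0    0  |      2 ]
  [ 0   1  8/5  |  -42/5 ]
  [ 0  -2   -3  |     16 ]
r3 := r3 + 2·r2
  [ 1  0    0  |      2 ]
  [ 0  1  8/5  |  -42/5 ]
  [ 0  0  1/5  |   -4/5 ]
r3 := 5·r3
  [ 1  0    0  |      2 ]
  [ 0  1  8/5  |  -42/5 ]
  [ 0  0    1  |     -4 ]
r2 := r2 − 8/5·r3
  [ 1  0  0  |   2 ]
  [ 0  1  0  |  -2 ]
  [ 0  0  1  |  -4 ]
Reading off the last column: x = 2, y = -2, z = -4.

(2, -2, -4)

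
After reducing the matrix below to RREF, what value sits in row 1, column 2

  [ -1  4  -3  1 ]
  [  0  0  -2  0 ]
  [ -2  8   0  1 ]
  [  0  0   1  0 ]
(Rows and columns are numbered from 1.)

-4

Multiply R1 by -1.
  [  1  -4   3  -1 ]
  [  0   0  -2   0 ]
  [ -2   8   0   1 ]
  [  0   0   1   0 ]
Add 2 times R1 to R3.
  [ 1  -4   3  -1 ]
  [ 0   0  -2   0 ]
  [ 0   0   6  -1 ]
  [ 0   0   1   0 ]
Multiply R2 by -1/2.
  [ 1  -4  3  -1 ]
  [ 0   0  1   0 ]
  [ 0   0  6  -1 ]
  [ 0   0  1   0 ]
Subtract 6 times R2 from R3.
  [ 1  -4  3  -1 ]
  [ 0   0  1   0 ]
  [ 0   0  0  -1 ]
  [ 0   0  1   0 ]
Subtract R2 from R4.
  [ 1  -4  3  -1 ]
  [ 0   0  1   0 ]
  [ 0   0  0  -1 ]
  [ 0   0  0   0 ]
Multiply R3 by -1.
  [ 1  -4  3  -1 ]
  [ 0   0  1   0 ]
  [ 0   0  0   1 ]
  [ 0   0  0   0 ]
Add R3 to R1.
  [ 1  -4  3  0 ]
  [ 0   0  1  0 ]
  [ 0   0  0  1 ]
  [ 0   0  0  0 ]
Subtract 3 times R2 from R1.
  [ 1  -4  0  0 ]
  [ 0   0  1  0 ]
  [ 0   0  0  1 ]
  [ 0   0  0  0 ]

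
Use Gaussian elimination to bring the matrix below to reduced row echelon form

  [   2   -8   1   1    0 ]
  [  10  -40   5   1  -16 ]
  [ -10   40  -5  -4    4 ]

Multiply ρ1 by 1/2.
  [   1   -4  1/2  1/2    0 ]
  [  10  -40    5    1  -16 ]
  [ -10   40   -5   -4    4 ]
Subtract 10 times ρ1 from ρ2.
  [   1  -4  1/2  1/2    0 ]
  [   0   0    0   -4  -16 ]
  [ -10  40   -5   -4    4 ]
Add 10 times ρ1 to ρ3.
  [ 1  -4  1/2  1/2    0 ]
  [ 0   0    0   -4  -16 ]
  [ 0   0    0    1    4 ]
Multiply ρ2 by -1/4.
  [ 1  -4  1/2  1/2  0 ]
  [ 0   0    0    1  4 ]
  [ 0   0    0    1  4 ]
Subtract ρ2 from ρ3.
  [ 1  -4  1/2  1/2  0 ]
  [ 0   0    0    1  4 ]
  [ 0   0    0    0  0 ]
Subtract 1/2 times ρ2 from ρ1.
  [ 1  -4  1/2  0  -2 ]
  [ 0   0    0  1   4 ]
  [ 0   0    0  0   0 ]

[[1, -4, 1/2, 0, -2], [0, 0, 0, 1, 4], [0, 0, 0, 0, 0]]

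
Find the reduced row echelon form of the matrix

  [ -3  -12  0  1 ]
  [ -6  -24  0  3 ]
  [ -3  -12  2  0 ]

[[1, 4, 0, 0], [0, 0, 1, 0], [0, 0, 0, 1]]

Multiply r1 by -1/3.
  [  1    4  0  -1/3 ]
  [ -6  -24  0     3 ]
  [ -3  -12  2     0 ]
Add 6 times r1 to r2.
  [  1    4  0  -1/3 ]
  [  0    0  0     1 ]
  [ -3  -12  2     0 ]
Add 3 times r1 to r3.
  [ 1  4  0  -1/3 ]
  [ 0  0  0     1 ]
  [ 0  0  2    -1 ]
Swap r2 and r3.
  [ 1  4  0  -1/3 ]
  [ 0  0  2    -1 ]
  [ 0  0  0     1 ]
Multiply r2 by 1/2.
  [ 1  4  0  -1/3 ]
  [ 0  0  1  -1/2 ]
  [ 0  0  0     1 ]
Add 1/2 times r3 to r2.
  [ 1  4  0  -1/3 ]
  [ 0  0  1     0 ]
  [ 0  0  0     1 ]
Add 1/3 times r3 to r1.
  [ 1  4  0  0 ]
  [ 0  0  1  0 ]
  [ 0  0  0  1 ]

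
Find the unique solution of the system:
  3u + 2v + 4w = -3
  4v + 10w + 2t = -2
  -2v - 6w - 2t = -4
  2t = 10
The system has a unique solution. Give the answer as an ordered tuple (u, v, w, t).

Form the augmented matrix and row-reduce:
  [ 3   2   4   0  |  -3 ]
  [ 0   4  10   2  |  -2 ]
  [ 0  -2  -6  -2  |  -4 ]
  [ 0   0   0   2  |  10 ]
R1 ← 1/3·R1
  [ 1  2/3  4/3   0  |  -1 ]
  [ 0    4   10   2  |  -2 ]
  [ 0   -2   -6  -2  |  -4 ]
  [ 0    0    0   2  |  10 ]
R2 ← 1/4·R2
  [ 1  2/3  4/3    0  |    -1 ]
  [ 0    1  5/2  1/2  |  -1/2 ]
  [ 0   -2   -6   -2  |    -4 ]
  [ 0    0    0    2  |    10 ]
R3 ← R3 + 2·R2
  [ 1  2/3  4/3    0  |    -1 ]
  [ 0    1  5/2  1/2  |  -1/2 ]
  [ 0    0   -1   -1  |    -5 ]
  [ 0    0    0    2  |    10 ]
R3 ← -1·R3
  [ 1  2/3  4/3    0  |    -1 ]
  [ 0    1  5/2  1/2  |  -1/2 ]
  [ 0    0    1    1  |     5 ]
  [ 0    0    0    2  |    10 ]
R4 ← 1/2·R4
  [ 1  2/3  4/3    0  |    -1 ]
  [ 0    1  5/2  1/2  |  -1/2 ]
  [ 0    0    1    1  |     5 ]
  [ 0    0    0    1  |     5 ]
R3 ← R3 − R4
  [ 1  2/3  4/3    0  |    -1 ]
  [ 0    1  5/2  1/2  |  -1/2 ]
  [ 0    0    1    0  |     0 ]
  [ 0    0    0    1  |     5 ]
R2 ← R2 − 1/2·R4
  [ 1  2/3  4/3  0  |  -1 ]
  [ 0    1  5/2  0  |  -3 ]
  [ 0    0    1  0  |   0 ]
  [ 0    0    0  1  |   5 ]
R2 ← R2 − 5/2·R3
  [ 1  2/3  4/3  0  |  -1 ]
  [ 0    1    0  0  |  -3 ]
  [ 0    0    1  0  |   0 ]
  [ 0    0    0  1  |   5 ]
R1 ← R1 − 4/3·R3
  [ 1  2/3  0  0  |  -1 ]
  [ 0    1  0  0  |  -3 ]
  [ 0    0  1  0  |   0 ]
  [ 0    0  0  1  |   5 ]
R1 ← R1 − 2/3·R2
  [ 1  0  0  0  |   1 ]
  [ 0  1  0  0  |  -3 ]
  [ 0  0  1  0  |   0 ]
  [ 0  0  0  1  |   5 ]
Reading off the last column: u = 1, v = -3, w = 0, t = 5.

(1, -3, 0, 5)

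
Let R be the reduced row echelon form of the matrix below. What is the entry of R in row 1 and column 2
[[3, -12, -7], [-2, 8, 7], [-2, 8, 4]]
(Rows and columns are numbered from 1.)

ρ1 → 1/3·ρ1
  [  1  -4  -7/3 ]
  [ -2   8     7 ]
  [ -2   8     4 ]
ρ2 → ρ2 + 2·ρ1
  [  1  -4  -7/3 ]
  [  0   0   7/3 ]
  [ -2   8     4 ]
ρ3 → ρ3 + 2·ρ1
  [ 1  -4  -7/3 ]
  [ 0   0   7/3 ]
  [ 0   0  -2/3 ]
ρ2 → 3/7·ρ2
  [ 1  -4  -7/3 ]
  [ 0   0     1 ]
  [ 0   0  -2/3 ]
ρ3 → ρ3 + 2/3·ρ2
  [ 1  -4  -7/3 ]
  [ 0   0     1 ]
  [ 0   0     0 ]
ρ1 → ρ1 + 7/3·ρ2
  [ 1  -4  0 ]
  [ 0   0  1 ]
  [ 0   0  0 ]

-4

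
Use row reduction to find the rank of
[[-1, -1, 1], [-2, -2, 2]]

rank = 1

ρ1 → -1·ρ1
  [  1   1  -1 ]
  [ -2  -2   2 ]
ρ2 → ρ2 + 2·ρ1
  [ 1  1  -1 ]
  [ 0  0   0 ]
The reduced form has 1 nonzero row.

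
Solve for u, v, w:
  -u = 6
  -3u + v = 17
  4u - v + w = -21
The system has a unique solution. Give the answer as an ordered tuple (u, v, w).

Form the augmented matrix and row-reduce:
  [ -1   0  0  |    6 ]
  [ -3   1  0  |   17 ]
  [  4  -1  1  |  -21 ]
R1 -> -1·R1
  [  1   0  0  |   -6 ]
  [ -3   1  0  |   17 ]
  [  4  -1  1  |  -21 ]
R2 -> R2 + 3·R1
  [ 1   0  0  |   -6 ]
  [ 0   1  0  |   -1 ]
  [ 4  -1  1  |  -21 ]
R3 -> R3 − 4·R1
  [ 1   0  0  |  -6 ]
  [ 0   1  0  |  -1 ]
  [ 0  -1  1  |   3 ]
R3 -> R3 + R2
  [ 1  0  0  |  -6 ]
  [ 0  1  0  |  -1 ]
  [ 0  0  1  |   2 ]
Reading off the last column: u = -6, v = -1, w = 2.

(-6, -1, 2)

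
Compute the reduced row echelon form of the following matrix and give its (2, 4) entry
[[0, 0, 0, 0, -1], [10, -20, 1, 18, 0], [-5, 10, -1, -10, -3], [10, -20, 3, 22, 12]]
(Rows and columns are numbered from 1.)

2

ρ1 <=> ρ2
ρ1 → 1/10·ρ1
ρ3 → ρ3 + 5·ρ1
ρ4 → ρ4 − 10·ρ1
ρ2 <=> ρ3
ρ2 → -2·ρ2
ρ4 → ρ4 − 2·ρ2
ρ3 → -1·ρ3
ρ2 → ρ2 − 6·ρ3
ρ1 → ρ1 − 1/10·ρ2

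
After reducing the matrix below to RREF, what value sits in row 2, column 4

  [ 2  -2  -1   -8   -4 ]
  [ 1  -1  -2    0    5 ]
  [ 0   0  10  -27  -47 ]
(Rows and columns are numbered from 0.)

1

Multiply r1 by 1/2.
  [ 1  -1  -1/2   -4   -2 ]
  [ 1  -1    -2    0    5 ]
  [ 0   0    10  -27  -47 ]
Subtract r1 from r2.
  [ 1  -1  -1/2   -4   -2 ]
  [ 0   0  -3/2    4    7 ]
  [ 0   0    10  -27  -47 ]
Multiply r2 by -2/3.
  [ 1  -1  -1/2    -4     -2 ]
  [ 0   0     1  -8/3  -14/3 ]
  [ 0   0    10   -27    -47 ]
Subtract 10 times r2 from r3.
  [ 1  -1  -1/2    -4     -2 ]
  [ 0   0     1  -8/3  -14/3 ]
  [ 0   0     0  -1/3   -1/3 ]
Multiply r3 by -3.
  [ 1  -1  -1/2    -4     -2 ]
  [ 0   0     1  -8/3  -14/3 ]
  [ 0   0     0     1      1 ]
Add 8/3 times r3 to r2.
  [ 1  -1  -1/2  -4  -2 ]
  [ 0   0     1   0  -2 ]
  [ 0   0     0   1   1 ]
Add 4 times r3 to r1.
  [ 1  -1  -1/2  0   2 ]
  [ 0   0     1  0  -2 ]
  [ 0   0     0  1   1 ]
Add 1/2 times r2 to r1.
  [ 1  -1  0  0   1 ]
  [ 0   0  1  0  -2 ]
  [ 0   0  0  1   1 ]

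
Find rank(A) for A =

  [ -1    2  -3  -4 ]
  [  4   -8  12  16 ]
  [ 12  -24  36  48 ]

rank = 1

R1 ← -1·R1
  [  1   -2   3   4 ]
  [  4   -8  12  16 ]
  [ 12  -24  36  48 ]
R2 ← R2 − 4·R1
  [  1   -2   3   4 ]
  [  0    0   0   0 ]
  [ 12  -24  36  48 ]
R3 ← R3 − 12·R1
  [ 1  -2  3  4 ]
  [ 0   0  0  0 ]
  [ 0   0  0  0 ]
The reduced form has 1 nonzero row.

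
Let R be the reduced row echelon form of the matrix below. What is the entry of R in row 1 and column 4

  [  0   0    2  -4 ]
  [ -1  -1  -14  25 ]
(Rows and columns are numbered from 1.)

Swap R1 and R2.
  [ -1  -1  -14  25 ]
  [  0   0    2  -4 ]
Multiply R1 by -1.
  [ 1  1  14  -25 ]
  [ 0  0   2   -4 ]
Multiply R2 by 1/2.
  [ 1  1  14  -25 ]
  [ 0  0   1   -2 ]
Subtract 14 times R2 from R1.
  [ 1  1  0   3 ]
  [ 0  0  1  -2 ]

3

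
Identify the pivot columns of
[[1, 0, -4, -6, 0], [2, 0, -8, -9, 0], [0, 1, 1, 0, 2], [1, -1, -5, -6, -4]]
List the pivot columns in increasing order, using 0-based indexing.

0, 1, 3, 4

ρ2 ← ρ2 − 2·ρ1
ρ4 ← ρ4 − ρ1
ρ2 ↔ ρ3
ρ4 ← ρ4 + ρ2
ρ3 ← 1/3·ρ3
ρ4 ← -1/2·ρ4
ρ2 ← ρ2 − 2·ρ4
ρ1 ← ρ1 + 6·ρ3
Pivot columns are the columns containing a leading 1.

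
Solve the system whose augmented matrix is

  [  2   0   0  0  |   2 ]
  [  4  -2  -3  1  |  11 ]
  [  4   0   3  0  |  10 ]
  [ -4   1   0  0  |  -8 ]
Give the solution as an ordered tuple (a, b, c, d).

r1 := 1/2·r1
  [  1   0   0  0  |   1 ]
  [  4  -2  -3  1  |  11 ]
  [  4   0   3  0  |  10 ]
  [ -4   1   0  0  |  -8 ]
r2 := r2 − 4·r1
  [  1   0   0  0  |   1 ]
  [  0  -2  -3  1  |   7 ]
  [  4   0   3  0  |  10 ]
  [ -4   1   0  0  |  -8 ]
r3 := r3 − 4·r1
  [  1   0   0  0  |   1 ]
  [  0  -2  -3  1  |   7 ]
  [  0   0   3  0  |   6 ]
  [ -4   1   0  0  |  -8 ]
r4 := r4 + 4·r1
  [ 1   0   0  0  |   1 ]
  [ 0  -2  -3  1  |   7 ]
  [ 0   0   3  0  |   6 ]
  [ 0   1   0  0  |  -4 ]
r2 := -1/2·r2
  [ 1  0    0     0  |     1 ]
  [ 0  1  3/2  -1/2  |  -7/2 ]
  [ 0  0    3     0  |     6 ]
  [ 0  1    0     0  |    -4 ]
r4 := r4 − r2
  [ 1  0     0     0  |     1 ]
  [ 0  1   3/2  -1/2  |  -7/2 ]
  [ 0  0     3     0  |     6 ]
  [ 0  0  -3/2   1/2  |  -1/2 ]
r3 := 1/3·r3
  [ 1  0     0     0  |     1 ]
  [ 0  1   3/2  -1/2  |  -7/2 ]
  [ 0  0     1     0  |     2 ]
  [ 0  0  -3/2   1/2  |  -1/2 ]
r4 := r4 + 3/2·r3
  [ 1  0    0     0  |     1 ]
  [ 0  1  3/2  -1/2  |  -7/2 ]
  [ 0  0    1     0  |     2 ]
  [ 0  0    0   1/2  |   5/2 ]
r4 := 2·r4
  [ 1  0    0     0  |     1 ]
  [ 0  1  3/2  -1/2  |  -7/2 ]
  [ 0  0    1     0  |     2 ]
  [ 0  0    0     1  |     5 ]
r2 := r2 + 1/2·r4
  [ 1  0    0  0  |   1 ]
  [ 0  1  3/2  0  |  -1 ]
  [ 0  0    1  0  |   2 ]
  [ 0  0    0  1  |   5 ]
r2 := r2 − 3/2·r3
  [ 1  0  0  0  |   1 ]
  [ 0  1  0  0  |  -4 ]
  [ 0  0  1  0  |   2 ]
  [ 0  0  0  1  |   5 ]
Reading off the last column: a = 1, b = -4, c = 2, d = 5.

(1, -4, 2, 5)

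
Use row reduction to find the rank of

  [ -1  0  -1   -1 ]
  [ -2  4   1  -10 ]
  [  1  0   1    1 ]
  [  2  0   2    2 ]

Multiply ρ1 by -1.
  [  1  0  1    1 ]
  [ -2  4  1  -10 ]
  [  1  0  1    1 ]
  [  2  0  2    2 ]
Add 2 times ρ1 to ρ2.
  [ 1  0  1   1 ]
  [ 0  4  3  -8 ]
  [ 1  0  1   1 ]
  [ 2  0  2   2 ]
Subtract ρ1 from ρ3.
  [ 1  0  1   1 ]
  [ 0  4  3  -8 ]
  [ 0  0  0   0 ]
  [ 2  0  2   2 ]
Subtract 2 times ρ1 from ρ4.
  [ 1  0  1   1 ]
  [ 0  4  3  -8 ]
  [ 0  0  0   0 ]
  [ 0  0  0   0 ]
Multiply ρ2 by 1/4.
  [ 1  0    1   1 ]
  [ 0  1  3/4  -2 ]
  [ 0  0    0   0 ]
  [ 0  0    0   0 ]
The reduced form has 2 nonzero rows.

rank = 2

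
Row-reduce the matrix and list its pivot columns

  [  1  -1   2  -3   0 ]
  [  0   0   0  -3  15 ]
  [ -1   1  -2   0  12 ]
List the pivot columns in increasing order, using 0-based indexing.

R3 → R3 + R1
  [ 1  -1  2  -3   0 ]
  [ 0   0  0  -3  15 ]
  [ 0   0  0  -3  12 ]
R2 → -1/3·R2
  [ 1  -1  2  -3   0 ]
  [ 0   0  0   1  -5 ]
  [ 0   0  0  -3  12 ]
R3 → R3 + 3·R2
  [ 1  -1  2  -3   0 ]
  [ 0   0  0   1  -5 ]
  [ 0   0  0   0  -3 ]
R3 → -1/3·R3
  [ 1  -1  2  -3   0 ]
  [ 0   0  0   1  -5 ]
  [ 0   0  0   0   1 ]
R2 → R2 + 5·R3
  [ 1  -1  2  -3  0 ]
  [ 0   0  0   1  0 ]
  [ 0   0  0   0  1 ]
R1 → R1 + 3·R2
  [ 1  -1  2  0  0 ]
  [ 0   0  0  1  0 ]
  [ 0   0  0  0  1 ]
Pivot columns are the columns containing a leading 1.

0, 3, 4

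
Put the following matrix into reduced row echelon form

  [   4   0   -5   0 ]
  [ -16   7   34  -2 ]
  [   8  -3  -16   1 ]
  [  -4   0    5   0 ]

[[1, 0, -5/4, 0], [0, 1, 2, 0], [0, 0, 0, 1], [0, 0, 0, 0]]

Multiply r1 by 1/4.
  [   1   0  -5/4   0 ]
  [ -16   7    34  -2 ]
  [   8  -3   -16   1 ]
  [  -4   0     5   0 ]
Add 16 times r1 to r2.
  [  1   0  -5/4   0 ]
  [  0   7    14  -2 ]
  [  8  -3   -16   1 ]
  [ -4   0     5   0 ]
Subtract 8 times r1 from r3.
  [  1   0  -5/4   0 ]
  [  0   7    14  -2 ]
  [  0  -3    -6   1 ]
  [ -4   0     5   0 ]
Add 4 times r1 to r4.
  [ 1   0  -5/4   0 ]
  [ 0   7    14  -2 ]
  [ 0  -3    -6   1 ]
  [ 0   0     0   0 ]
Multiply r2 by 1/7.
  [ 1   0  -5/4     0 ]
  [ 0   1     2  -2/7 ]
  [ 0  -3    -6     1 ]
  [ 0   0     0     0 ]
Add 3 times r2 to r3.
  [ 1  0  -5/4     0 ]
  [ 0  1     2  -2/7 ]
  [ 0  0     0   1/7 ]
  [ 0  0     0     0 ]
Multiply r3 by 7.
  [ 1  0  -5/4     0 ]
  [ 0  1     2  -2/7 ]
  [ 0  0     0     1 ]
  [ 0  0     0     0 ]
Add 2/7 times r3 to r2.
  [ 1  0  -5/4  0 ]
  [ 0  1     2  0 ]
  [ 0  0     0  1 ]
  [ 0  0     0  0 ]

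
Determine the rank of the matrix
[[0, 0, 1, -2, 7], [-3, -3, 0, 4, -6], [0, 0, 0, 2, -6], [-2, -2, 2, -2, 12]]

R1 <-> R2
  [ -3  -3  0   4  -6 ]
  [  0   0  1  -2   7 ]
  [  0   0  0   2  -6 ]
  [ -2  -2  2  -2  12 ]
R1 := -1/3·R1
  [  1   1  0  -4/3   2 ]
  [  0   0  1    -2   7 ]
  [  0   0  0     2  -6 ]
  [ -2  -2  2    -2  12 ]
R4 := R4 + 2·R1
  [ 1  1  0   -4/3   2 ]
  [ 0  0  1     -2   7 ]
  [ 0  0  0      2  -6 ]
  [ 0  0  2  -14/3  16 ]
R4 := R4 − 2·R2
  [ 1  1  0  -4/3   2 ]
  [ 0  0  1    -2   7 ]
  [ 0  0  0     2  -6 ]
  [ 0  0  0  -2/3   2 ]
R3 := 1/2·R3
  [ 1  1  0  -4/3   2 ]
  [ 0  0  1    -2   7 ]
  [ 0  0  0     1  -3 ]
  [ 0  0  0  -2/3   2 ]
R4 := R4 + 2/3·R3
  [ 1  1  0  -4/3   2 ]
  [ 0  0  1    -2   7 ]
  [ 0  0  0     1  -3 ]
  [ 0  0  0     0   0 ]
R2 := R2 + 2·R3
  [ 1  1  0  -4/3   2 ]
  [ 0  0  1     0   1 ]
  [ 0  0  0     1  -3 ]
  [ 0  0  0     0   0 ]
R1 := R1 + 4/3·R3
  [ 1  1  0  0  -2 ]
  [ 0  0  1  0   1 ]
  [ 0  0  0  1  -3 ]
  [ 0  0  0  0   0 ]
The reduced form has 3 nonzero rows.

rank = 3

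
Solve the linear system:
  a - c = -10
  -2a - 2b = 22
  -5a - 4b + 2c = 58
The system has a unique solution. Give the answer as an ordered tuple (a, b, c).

Form the augmented matrix and row-reduce:
  [  1   0  -1  |  -10 ]
  [ -2  -2   0  |   22 ]
  [ -5  -4   2  |   58 ]
ρ2 := ρ2 + 2·ρ1
  [  1   0  -1  |  -10 ]
  [  0  -2  -2  |    2 ]
  [ -5  -4   2  |   58 ]
ρ3 := ρ3 + 5·ρ1
  [ 1   0  -1  |  -10 ]
  [ 0  -2  -2  |    2 ]
  [ 0  -4  -3  |    8 ]
ρ2 := -1/2·ρ2
  [ 1   0  -1  |  -10 ]
  [ 0   1   1  |   -1 ]
  [ 0  -4  -3  |    8 ]
ρ3 := ρ3 + 4·ρ2
  [ 1  0  -1  |  -10 ]
  [ 0  1   1  |   -1 ]
  [ 0  0   1  |    4 ]
ρ2 := ρ2 − ρ3
  [ 1  0  -1  |  -10 ]
  [ 0  1   0  |   -5 ]
  [ 0  0   1  |    4 ]
ρ1 := ρ1 + ρ3
  [ 1  0  0  |  -6 ]
  [ 0  1  0  |  -5 ]
  [ 0  0  1  |   4 ]
Reading off the last column: a = -6, b = -5, c = 4.

(-6, -5, 4)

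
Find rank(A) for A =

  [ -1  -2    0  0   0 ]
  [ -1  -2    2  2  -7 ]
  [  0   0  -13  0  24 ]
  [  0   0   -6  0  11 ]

R1 ← -1·R1
R2 ← R2 + R1
R2 ← 1/2·R2
R3 ← R3 + 13·R2
R4 ← R4 + 6·R2
R3 ← 1/13·R3
R4 ← R4 − 6·R3
R4 ← -13·R4
R3 ← R3 + 43/26·R4
R2 ← R2 + 7/2·R4
R2 ← R2 − R3
The reduced form has 4 nonzero rows.

rank = 4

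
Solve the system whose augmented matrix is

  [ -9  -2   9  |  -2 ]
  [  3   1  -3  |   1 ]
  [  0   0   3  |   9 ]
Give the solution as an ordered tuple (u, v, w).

ρ1 → -1/9·ρ1
  [ 1  2/9  -1  |  2/9 ]
  [ 3    1  -3  |    1 ]
  [ 0    0   3  |    9 ]
ρ2 → ρ2 − 3·ρ1
  [ 1  2/9  -1  |  2/9 ]
  [ 0  1/3   0  |  1/3 ]
  [ 0    0   3  |    9 ]
ρ2 → 3·ρ2
  [ 1  2/9  -1  |  2/9 ]
  [ 0    1   0  |    1 ]
  [ 0    0   3  |    9 ]
ρ3 → 1/3·ρ3
  [ 1  2/9  -1  |  2/9 ]
  [ 0    1   0  |    1 ]
  [ 0    0   1  |    3 ]
ρ1 → ρ1 + ρ3
  [ 1  2/9  0  |  29/9 ]
  [ 0    1  0  |     1 ]
  [ 0    0  1  |     3 ]
ρ1 → ρ1 − 2/9·ρ2
  [ 1  0  0  |  3 ]
  [ 0  1  0  |  1 ]
  [ 0  0  1  |  3 ]
Reading off the last column: u = 3, v = 1, w = 3.

(3, 1, 3)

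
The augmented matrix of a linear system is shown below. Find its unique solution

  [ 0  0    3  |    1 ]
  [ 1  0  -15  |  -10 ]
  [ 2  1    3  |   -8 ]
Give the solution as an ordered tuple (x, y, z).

(-5, 1, 1/3)

r1 <-> r2
  [ 1  0  -15  |  -10 ]
  [ 0  0    3  |    1 ]
  [ 2  1    3  |   -8 ]
r3 ← r3 − 2·r1
  [ 1  0  -15  |  -10 ]
  [ 0  0    3  |    1 ]
  [ 0  1   33  |   12 ]
r2 <-> r3
  [ 1  0  -15  |  -10 ]
  [ 0  1   33  |   12 ]
  [ 0  0    3  |    1 ]
r3 ← 1/3·r3
  [ 1  0  -15  |  -10 ]
  [ 0  1   33  |   12 ]
  [ 0  0    1  |  1/3 ]
r2 ← r2 − 33·r3
  [ 1  0  -15  |  -10 ]
  [ 0  1    0  |    1 ]
  [ 0  0    1  |  1/3 ]
r1 ← r1 + 15·r3
  [ 1  0  0  |   -5 ]
  [ 0  1  0  |    1 ]
  [ 0  0  1  |  1/3 ]
Reading off the last column: x = -5, y = 1, z = 1/3.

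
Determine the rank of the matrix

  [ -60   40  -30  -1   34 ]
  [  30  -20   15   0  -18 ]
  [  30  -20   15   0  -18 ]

Multiply R1 by -1/60.
  [  1  -2/3  1/2  1/60  -17/30 ]
  [ 30   -20   15     0     -18 ]
  [ 30   -20   15     0     -18 ]
Subtract 30 times R1 from R2.
  [  1  -2/3  1/2  1/60  -17/30 ]
  [  0     0    0  -1/2      -1 ]
  [ 30   -20   15     0     -18 ]
Subtract 30 times R1 from R3.
  [ 1  -2/3  1/2  1/60  -17/30 ]
  [ 0     0    0  -1/2      -1 ]
  [ 0     0    0  -1/2      -1 ]
Multiply R2 by -2.
  [ 1  -2/3  1/2  1/60  -17/30 ]
  [ 0     0    0     1       2 ]
  [ 0     0    0  -1/2      -1 ]
Add 1/2 times R2 to R3.
  [ 1  -2/3  1/2  1/60  -17/30 ]
  [ 0     0    0     1       2 ]
  [ 0     0    0     0       0 ]
Subtract 1/60 times R2 from R1.
  [ 1  -2/3  1/2  0  -3/5 ]
  [ 0     0    0  1     2 ]
  [ 0     0    0  0     0 ]
The reduced form has 2 nonzero rows.

rank = 2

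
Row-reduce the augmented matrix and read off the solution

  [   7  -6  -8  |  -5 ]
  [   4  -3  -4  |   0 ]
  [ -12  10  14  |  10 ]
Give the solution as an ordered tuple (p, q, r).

Multiply r1 by 1/7.
  [   1  -6/7  -8/7  |  -5/7 ]
  [   4    -3    -4  |     0 ]
  [ -12    10    14  |    10 ]
Subtract 4 times r1 from r2.
  [   1  -6/7  -8/7  |  -5/7 ]
  [   0   3/7   4/7  |  20/7 ]
  [ -12    10    14  |    10 ]
Add 12 times r1 to r3.
  [ 1  -6/7  -8/7  |  -5/7 ]
  [ 0   3/7   4/7  |  20/7 ]
  [ 0  -2/7   2/7  |  10/7 ]
Multiply r2 by 7/3.
  [ 1  -6/7  -8/7  |  -5/7 ]
  [ 0     1   4/3  |  20/3 ]
  [ 0  -2/7   2/7  |  10/7 ]
Add 2/7 times r2 to r3.
  [ 1  -6/7  -8/7  |  -5/7 ]
  [ 0     1   4/3  |  20/3 ]
  [ 0     0   2/3  |  10/3 ]
Multiply r3 by 3/2.
  [ 1  -6/7  -8/7  |  -5/7 ]
  [ 0     1   4/3  |  20/3 ]
  [ 0     0     1  |     5 ]
Subtract 4/3 times r3 from r2.
  [ 1  -6/7  -8/7  |  -5/7 ]
  [ 0     1     0  |     0 ]
  [ 0     0     1  |     5 ]
Add 8/7 times r3 to r1.
  [ 1  -6/7  0  |  5 ]
  [ 0     1  0  |  0 ]
  [ 0     0  1  |  5 ]
Add 6/7 times r2 to r1.
  [ 1  0  0  |  5 ]
  [ 0  1  0  |  0 ]
  [ 0  0  1  |  5 ]
Reading off the last column: p = 5, q = 0, r = 5.

(5, 0, 5)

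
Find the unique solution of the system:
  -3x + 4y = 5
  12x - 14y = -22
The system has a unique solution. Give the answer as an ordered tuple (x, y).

Form the augmented matrix and row-reduce:
  [ -3    4  |    5 ]
  [ 12  -14  |  -22 ]
Multiply r1 by -1/3.
Subtract 12 times r1 from r2.
Multiply r2 by 1/2.
Add 4/3 times r2 to r1.
Reading off the last column: x = -3, y = -1.

(-3, -1)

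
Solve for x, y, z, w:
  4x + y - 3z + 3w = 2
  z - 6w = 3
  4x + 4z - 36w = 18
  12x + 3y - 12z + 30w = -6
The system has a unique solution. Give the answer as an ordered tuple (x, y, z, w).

(-3/2, 2, -3, -1)

Form the augmented matrix and row-reduce:
  [  4  1   -3    3  |   2 ]
  [  0  0    1   -6  |   3 ]
  [  4  0    4  -36  |  18 ]
  [ 12  3  -12   30  |  -6 ]
r1 → 1/4·r1
  [  1  1/4  -3/4  3/4  |  1/2 ]
  [  0    0     1   -6  |    3 ]
  [  4    0     4  -36  |   18 ]
  [ 12    3   -12   30  |   -6 ]
r3 → r3 − 4·r1
  [  1  1/4  -3/4  3/4  |  1/2 ]
  [  0    0     1   -6  |    3 ]
  [  0   -1     7  -39  |   16 ]
  [ 12    3   -12   30  |   -6 ]
r4 → r4 − 12·r1
  [ 1  1/4  -3/4  3/4  |  1/2 ]
  [ 0    0     1   -6  |    3 ]
  [ 0   -1     7  -39  |   16 ]
  [ 0    0    -3   21  |  -12 ]
r2 ↔ r3
  [ 1  1/4  -3/4  3/4  |  1/2 ]
  [ 0   -1     7  -39  |   16 ]
  [ 0    0     1   -6  |    3 ]
  [ 0    0    -3   21  |  -12 ]
r2 → -1·r2
  [ 1  1/4  -3/4  3/4  |  1/2 ]
  [ 0    1    -7   39  |  -16 ]
  [ 0    0     1   -6  |    3 ]
  [ 0    0    -3   21  |  -12 ]
r4 → r4 + 3·r3
  [ 1  1/4  -3/4  3/4  |  1/2 ]
  [ 0    1    -7   39  |  -16 ]
  [ 0    0     1   -6  |    3 ]
  [ 0    0     0    3  |   -3 ]
r4 → 1/3·r4
  [ 1  1/4  -3/4  3/4  |  1/2 ]
  [ 0    1    -7   39  |  -16 ]
  [ 0    0     1   -6  |    3 ]
  [ 0    0     0    1  |   -1 ]
r3 → r3 + 6·r4
  [ 1  1/4  -3/4  3/4  |  1/2 ]
  [ 0    1    -7   39  |  -16 ]
  [ 0    0     1    0  |   -3 ]
  [ 0    0     0    1  |   -1 ]
r2 → r2 − 39·r4
  [ 1  1/4  -3/4  3/4  |  1/2 ]
  [ 0    1    -7    0  |   23 ]
  [ 0    0     1    0  |   -3 ]
  [ 0    0     0    1  |   -1 ]
r1 → r1 − 3/4·r4
  [ 1  1/4  -3/4  0  |  5/4 ]
  [ 0    1    -7  0  |   23 ]
  [ 0    0     1  0  |   -3 ]
  [ 0    0     0  1  |   -1 ]
r2 → r2 + 7·r3
  [ 1  1/4  -3/4  0  |  5/4 ]
  [ 0    1     0  0  |    2 ]
  [ 0    0     1  0  |   -3 ]
  [ 0    0     0  1  |   -1 ]
r1 → r1 + 3/4·r3
  [ 1  1/4  0  0  |  -1 ]
  [ 0    1  0  0  |   2 ]
  [ 0    0  1  0  |  -3 ]
  [ 0    0  0  1  |  -1 ]
r1 → r1 − 1/4·r2
  [ 1  0  0  0  |  -3/2 ]
  [ 0  1  0  0  |     2 ]
  [ 0  0  1  0  |    -3 ]
  [ 0  0  0  1  |    -1 ]
Reading off the last column: x = -3/2, y = 2, z = -3, w = -1.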